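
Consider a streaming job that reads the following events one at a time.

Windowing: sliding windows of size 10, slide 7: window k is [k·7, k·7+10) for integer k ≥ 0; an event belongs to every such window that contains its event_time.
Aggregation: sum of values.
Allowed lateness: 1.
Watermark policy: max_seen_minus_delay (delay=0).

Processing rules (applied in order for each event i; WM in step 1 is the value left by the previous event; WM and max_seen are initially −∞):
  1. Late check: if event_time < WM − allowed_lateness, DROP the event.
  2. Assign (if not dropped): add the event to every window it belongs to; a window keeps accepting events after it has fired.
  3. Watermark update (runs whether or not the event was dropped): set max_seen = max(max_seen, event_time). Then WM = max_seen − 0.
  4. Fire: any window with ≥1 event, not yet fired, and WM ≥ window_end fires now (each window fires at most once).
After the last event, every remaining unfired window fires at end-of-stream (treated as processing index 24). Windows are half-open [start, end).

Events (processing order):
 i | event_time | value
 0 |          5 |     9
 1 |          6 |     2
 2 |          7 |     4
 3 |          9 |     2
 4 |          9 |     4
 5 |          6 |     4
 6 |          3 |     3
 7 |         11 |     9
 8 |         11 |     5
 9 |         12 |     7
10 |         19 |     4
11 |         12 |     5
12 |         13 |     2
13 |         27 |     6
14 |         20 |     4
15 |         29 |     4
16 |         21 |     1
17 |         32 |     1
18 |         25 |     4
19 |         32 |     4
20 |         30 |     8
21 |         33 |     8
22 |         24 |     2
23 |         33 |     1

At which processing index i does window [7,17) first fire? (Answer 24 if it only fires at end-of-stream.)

i=0 t=5 v=9: → [0,10); WM=5
i=1 t=6 v=2: → [0,10); WM=6
i=2 t=7 v=4: → [7,17),[0,10); WM=7
i=3 t=9 v=2: → [7,17),[0,10); WM=9
i=4 t=9 v=4: → [7,17),[0,10); WM=9
i=5 t=6 v=4: DROP (t<9-1); WM=9
i=6 t=3 v=3: DROP (t<9-1); WM=9
i=7 t=11 v=9: → [7,17); WM=11; [0,10) fires=21
i=8 t=11 v=5: → [7,17); WM=11
i=9 t=12 v=7: → [7,17); WM=12
i=10 t=19 v=4: → [14,24); WM=19; [7,17) fires=31
i=11 t=12 v=5: DROP (t<19-1); WM=19
i=12 t=13 v=2: DROP (t<19-1); WM=19
i=13 t=27 v=6: → [21,31); WM=27; [14,24) fires=4
i=14 t=20 v=4: DROP (t<27-1); WM=27
i=15 t=29 v=4: → [28,38),[21,31); WM=29
i=16 t=21 v=1: DROP (t<29-1); WM=29
i=17 t=32 v=1: → [28,38); WM=32; [21,31) fires=10
i=18 t=25 v=4: DROP (t<32-1); WM=32
i=19 t=32 v=4: → [28,38); WM=32
i=20 t=30 v=8: DROP (t<32-1); WM=32
i=21 t=33 v=8: → [28,38); WM=33
i=22 t=24 v=2: DROP (t<33-1); WM=33
i=23 t=33 v=1: → [28,38); WM=33

10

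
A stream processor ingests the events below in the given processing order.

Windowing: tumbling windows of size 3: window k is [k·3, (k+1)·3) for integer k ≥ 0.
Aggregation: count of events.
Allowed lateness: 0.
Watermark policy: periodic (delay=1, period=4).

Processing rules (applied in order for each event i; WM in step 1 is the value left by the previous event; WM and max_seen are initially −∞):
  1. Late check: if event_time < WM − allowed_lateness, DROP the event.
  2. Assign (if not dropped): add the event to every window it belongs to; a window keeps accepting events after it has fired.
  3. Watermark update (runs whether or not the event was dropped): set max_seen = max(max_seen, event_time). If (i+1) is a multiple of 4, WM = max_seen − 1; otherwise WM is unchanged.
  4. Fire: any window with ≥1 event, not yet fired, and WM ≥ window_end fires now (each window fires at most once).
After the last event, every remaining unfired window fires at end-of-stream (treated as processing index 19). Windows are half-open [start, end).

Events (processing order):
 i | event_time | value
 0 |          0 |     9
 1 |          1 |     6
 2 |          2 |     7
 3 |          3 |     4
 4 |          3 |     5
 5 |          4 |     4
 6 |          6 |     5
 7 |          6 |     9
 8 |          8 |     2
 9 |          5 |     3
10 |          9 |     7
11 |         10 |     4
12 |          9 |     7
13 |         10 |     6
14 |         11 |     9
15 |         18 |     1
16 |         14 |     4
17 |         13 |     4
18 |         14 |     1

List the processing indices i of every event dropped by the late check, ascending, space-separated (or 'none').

i=0 t=0 v=9: → [0,3); WM=−∞
i=1 t=1 v=6: → [0,3); WM=−∞
i=2 t=2 v=7: → [0,3); WM=−∞
i=3 t=3 v=4: → [3,6); WM=2
i=4 t=3 v=5: → [3,6); WM=2
i=5 t=4 v=4: → [3,6); WM=2
i=6 t=6 v=5: → [6,9); WM=2
i=7 t=6 v=9: → [6,9); WM=5; [0,3) fires=3
i=8 t=8 v=2: → [6,9); WM=5
i=9 t=5 v=3: → [3,6); WM=5
i=10 t=9 v=7: → [9,12); WM=5
i=11 t=10 v=4: → [9,12); WM=9; [3,6) fires=4 [6,9) fires=3
i=12 t=9 v=7: → [9,12); WM=9
i=13 t=10 v=6: → [9,12); WM=9
i=14 t=11 v=9: → [9,12); WM=9
i=15 t=18 v=1: → [18,21); WM=17; [9,12) fires=5
i=16 t=14 v=4: DROP (t<17-0); WM=17
i=17 t=13 v=4: DROP (t<17-0); WM=17
i=18 t=14 v=1: DROP (t<17-0); WM=17

16 17 18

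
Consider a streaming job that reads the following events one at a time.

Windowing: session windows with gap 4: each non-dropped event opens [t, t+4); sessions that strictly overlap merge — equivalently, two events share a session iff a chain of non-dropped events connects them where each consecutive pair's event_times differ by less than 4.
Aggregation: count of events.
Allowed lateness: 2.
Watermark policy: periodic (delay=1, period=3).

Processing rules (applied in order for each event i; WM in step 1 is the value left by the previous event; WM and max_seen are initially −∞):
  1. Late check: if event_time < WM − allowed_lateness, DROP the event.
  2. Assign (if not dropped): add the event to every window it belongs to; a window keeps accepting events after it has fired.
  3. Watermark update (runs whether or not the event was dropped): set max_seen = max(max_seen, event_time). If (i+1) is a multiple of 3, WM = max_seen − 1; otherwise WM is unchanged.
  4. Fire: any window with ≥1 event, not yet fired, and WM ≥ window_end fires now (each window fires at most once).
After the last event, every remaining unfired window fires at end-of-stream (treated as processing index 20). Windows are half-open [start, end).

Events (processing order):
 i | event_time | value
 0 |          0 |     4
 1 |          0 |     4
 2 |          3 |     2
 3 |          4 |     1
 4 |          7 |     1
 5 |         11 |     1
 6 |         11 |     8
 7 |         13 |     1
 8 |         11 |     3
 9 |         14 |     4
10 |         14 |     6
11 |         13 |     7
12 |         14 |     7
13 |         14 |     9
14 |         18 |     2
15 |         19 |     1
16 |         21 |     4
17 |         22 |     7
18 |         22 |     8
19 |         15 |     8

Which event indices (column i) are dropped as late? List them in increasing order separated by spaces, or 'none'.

19

i=0 t=0 v=4: → [0,4); WM=−∞
i=1 t=0 v=4: → [0,4); WM=−∞
i=2 t=3 v=2: → [0,7); WM=2
i=3 t=4 v=1: → [0,8); WM=2
i=4 t=7 v=1: → [0,11); WM=2
i=5 t=11 v=1: → [11,15); WM=10
i=6 t=11 v=8: → [11,15); WM=10
i=7 t=13 v=1: → [11,17); WM=10
i=8 t=11 v=3: → [11,17); WM=12
i=9 t=14 v=4: → [11,18); WM=12
i=10 t=14 v=6: → [11,18); WM=12
i=11 t=13 v=7: → [11,18); WM=13
i=12 t=14 v=7: → [11,18); WM=13
i=13 t=14 v=9: → [11,18); WM=13
i=14 t=18 v=2: → [18,22); WM=17
i=15 t=19 v=1: → [18,23); WM=17
i=16 t=21 v=4: → [18,25); WM=17
i=17 t=22 v=7: → [18,26); WM=21
i=18 t=22 v=8: → [18,26); WM=21
i=19 t=15 v=8: DROP (t<21-2); WM=21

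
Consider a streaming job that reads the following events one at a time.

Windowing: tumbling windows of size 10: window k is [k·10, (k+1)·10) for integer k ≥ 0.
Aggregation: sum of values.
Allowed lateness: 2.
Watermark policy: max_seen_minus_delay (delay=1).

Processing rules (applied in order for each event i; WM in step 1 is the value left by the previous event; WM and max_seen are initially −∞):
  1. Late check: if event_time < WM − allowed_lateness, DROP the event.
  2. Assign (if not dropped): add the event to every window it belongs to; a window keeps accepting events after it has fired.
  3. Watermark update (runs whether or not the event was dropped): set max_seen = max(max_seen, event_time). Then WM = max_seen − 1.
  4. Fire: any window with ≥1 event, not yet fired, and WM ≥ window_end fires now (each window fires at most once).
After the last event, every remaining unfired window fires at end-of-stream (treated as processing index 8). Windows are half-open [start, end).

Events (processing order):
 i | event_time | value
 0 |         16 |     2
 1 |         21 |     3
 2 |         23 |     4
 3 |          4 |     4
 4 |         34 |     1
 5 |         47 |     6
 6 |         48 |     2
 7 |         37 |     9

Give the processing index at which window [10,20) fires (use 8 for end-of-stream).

1

i=0 t=16 v=2: → [10,20); WM=15
i=1 t=21 v=3: → [20,30); WM=20; [10,20) fires=2
i=2 t=23 v=4: → [20,30); WM=22
i=3 t=4 v=4: DROP (t<22-2); WM=22
i=4 t=34 v=1: → [30,40); WM=33; [20,30) fires=7
i=5 t=47 v=6: → [40,50); WM=46; [30,40) fires=1
i=6 t=48 v=2: → [40,50); WM=47
i=7 t=37 v=9: DROP (t<47-2); WM=47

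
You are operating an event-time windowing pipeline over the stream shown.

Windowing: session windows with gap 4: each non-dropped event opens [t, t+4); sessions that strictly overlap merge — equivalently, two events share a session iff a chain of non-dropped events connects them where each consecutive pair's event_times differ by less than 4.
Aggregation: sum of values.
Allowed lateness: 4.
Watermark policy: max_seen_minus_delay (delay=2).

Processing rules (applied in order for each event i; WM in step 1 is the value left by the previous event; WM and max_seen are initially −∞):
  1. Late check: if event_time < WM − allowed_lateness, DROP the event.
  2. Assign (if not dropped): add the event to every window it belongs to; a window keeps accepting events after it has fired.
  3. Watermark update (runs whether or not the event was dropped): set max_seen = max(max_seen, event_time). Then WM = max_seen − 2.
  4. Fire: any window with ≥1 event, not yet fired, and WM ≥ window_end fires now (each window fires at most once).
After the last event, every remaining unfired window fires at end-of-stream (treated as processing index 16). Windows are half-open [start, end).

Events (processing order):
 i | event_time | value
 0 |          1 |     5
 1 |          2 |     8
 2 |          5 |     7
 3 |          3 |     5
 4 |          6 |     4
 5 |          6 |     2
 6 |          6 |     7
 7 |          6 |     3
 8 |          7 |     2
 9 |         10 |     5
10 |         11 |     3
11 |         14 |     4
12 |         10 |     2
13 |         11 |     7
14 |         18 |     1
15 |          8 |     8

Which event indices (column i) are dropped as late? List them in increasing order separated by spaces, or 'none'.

i=0 t=1 v=5: → [1,5); WM=-1
i=1 t=2 v=8: → [1,6); WM=0
i=2 t=5 v=7: → [1,9); WM=3
i=3 t=3 v=5: → [1,9); WM=3
i=4 t=6 v=4: → [1,10); WM=4
i=5 t=6 v=2: → [1,10); WM=4
i=6 t=6 v=7: → [1,10); WM=4
i=7 t=6 v=3: → [1,10); WM=4
i=8 t=7 v=2: → [1,11); WM=5
i=9 t=10 v=5: → [1,14); WM=8
i=10 t=11 v=3: → [1,15); WM=9
i=11 t=14 v=4: → [1,18); WM=12
i=12 t=10 v=2: → [1,18); WM=12
i=13 t=11 v=7: → [1,18); WM=12
i=14 t=18 v=1: → [18,22); WM=16
i=15 t=8 v=8: DROP (t<16-4); WM=16

15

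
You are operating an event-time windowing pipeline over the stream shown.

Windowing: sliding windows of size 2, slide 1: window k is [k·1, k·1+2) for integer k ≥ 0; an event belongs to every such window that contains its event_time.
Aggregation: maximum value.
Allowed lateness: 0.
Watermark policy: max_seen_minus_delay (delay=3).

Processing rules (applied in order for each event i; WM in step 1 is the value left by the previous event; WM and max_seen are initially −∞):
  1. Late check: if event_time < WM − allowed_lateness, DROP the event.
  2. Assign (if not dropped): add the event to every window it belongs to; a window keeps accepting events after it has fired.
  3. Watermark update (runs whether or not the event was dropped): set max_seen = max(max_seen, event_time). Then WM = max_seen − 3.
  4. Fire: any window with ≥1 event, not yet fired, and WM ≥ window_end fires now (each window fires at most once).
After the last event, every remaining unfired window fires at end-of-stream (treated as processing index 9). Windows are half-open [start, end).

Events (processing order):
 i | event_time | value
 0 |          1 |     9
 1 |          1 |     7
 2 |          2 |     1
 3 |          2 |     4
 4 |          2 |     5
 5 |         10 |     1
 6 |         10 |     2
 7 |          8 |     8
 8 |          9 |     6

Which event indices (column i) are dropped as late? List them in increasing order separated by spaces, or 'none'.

none

i=0 t=1 v=9: → [1,3),[0,2); WM=-2
i=1 t=1 v=7: → [1,3),[0,2); WM=-2
i=2 t=2 v=1: → [2,4),[1,3); WM=-1
i=3 t=2 v=4: → [2,4),[1,3); WM=-1
i=4 t=2 v=5: → [2,4),[1,3); WM=-1
i=5 t=10 v=1: → [10,12),[9,11); WM=7; [0,2) fires=9 [1,3) fires=9 [2,4) fires=5
i=6 t=10 v=2: → [10,12),[9,11); WM=7
i=7 t=8 v=8: → [8,10),[7,9); WM=7
i=8 t=9 v=6: → [9,11),[8,10); WM=7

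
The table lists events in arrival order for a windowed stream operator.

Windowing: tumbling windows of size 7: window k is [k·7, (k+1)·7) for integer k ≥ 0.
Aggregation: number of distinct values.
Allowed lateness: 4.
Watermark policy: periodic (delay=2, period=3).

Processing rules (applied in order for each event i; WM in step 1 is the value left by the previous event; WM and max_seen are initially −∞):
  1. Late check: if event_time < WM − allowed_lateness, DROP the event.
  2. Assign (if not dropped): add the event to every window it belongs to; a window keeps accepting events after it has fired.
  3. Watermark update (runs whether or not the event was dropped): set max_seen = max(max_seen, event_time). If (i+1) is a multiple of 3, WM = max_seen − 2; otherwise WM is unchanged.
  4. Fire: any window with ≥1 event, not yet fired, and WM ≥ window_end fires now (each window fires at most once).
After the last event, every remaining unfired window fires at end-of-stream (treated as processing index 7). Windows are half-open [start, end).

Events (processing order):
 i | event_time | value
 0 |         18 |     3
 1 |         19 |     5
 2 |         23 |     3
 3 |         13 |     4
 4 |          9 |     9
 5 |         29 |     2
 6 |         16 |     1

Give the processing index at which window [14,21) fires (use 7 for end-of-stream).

2

i=0 t=18 v=3: → [14,21); WM=−∞
i=1 t=19 v=5: → [14,21); WM=−∞
i=2 t=23 v=3: → [21,28); WM=21; [14,21) fires=2
i=3 t=13 v=4: DROP (t<21-4); WM=21
i=4 t=9 v=9: DROP (t<21-4); WM=21
i=5 t=29 v=2: → [28,35); WM=27
i=6 t=16 v=1: DROP (t<27-4); WM=27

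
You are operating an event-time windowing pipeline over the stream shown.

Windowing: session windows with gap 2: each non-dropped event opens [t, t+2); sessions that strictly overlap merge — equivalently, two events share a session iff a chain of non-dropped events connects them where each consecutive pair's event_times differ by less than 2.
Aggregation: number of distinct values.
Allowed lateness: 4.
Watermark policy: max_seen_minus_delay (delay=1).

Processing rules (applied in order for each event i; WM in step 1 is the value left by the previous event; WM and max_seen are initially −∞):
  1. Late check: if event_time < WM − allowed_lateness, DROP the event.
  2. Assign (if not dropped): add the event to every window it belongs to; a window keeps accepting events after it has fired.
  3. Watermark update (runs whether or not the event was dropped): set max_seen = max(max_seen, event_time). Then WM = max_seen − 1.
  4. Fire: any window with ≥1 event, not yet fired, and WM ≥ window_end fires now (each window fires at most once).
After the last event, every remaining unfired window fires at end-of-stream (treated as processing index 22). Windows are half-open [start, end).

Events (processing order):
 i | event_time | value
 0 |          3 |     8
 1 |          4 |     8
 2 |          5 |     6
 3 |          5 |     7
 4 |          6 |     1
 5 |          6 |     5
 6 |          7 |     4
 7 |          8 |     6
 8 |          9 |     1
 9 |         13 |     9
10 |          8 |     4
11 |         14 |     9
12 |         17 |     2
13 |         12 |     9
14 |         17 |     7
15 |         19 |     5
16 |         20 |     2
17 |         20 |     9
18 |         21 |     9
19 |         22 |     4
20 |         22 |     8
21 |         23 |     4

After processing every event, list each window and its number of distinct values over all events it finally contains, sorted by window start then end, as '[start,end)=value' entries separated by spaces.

i=0 t=3 v=8: → [3,5); WM=2
i=1 t=4 v=8: → [3,6); WM=3
i=2 t=5 v=6: → [3,7); WM=4
i=3 t=5 v=7: → [3,7); WM=4
i=4 t=6 v=1: → [3,8); WM=5
i=5 t=6 v=5: → [3,8); WM=5
i=6 t=7 v=4: → [3,9); WM=6
i=7 t=8 v=6: → [3,10); WM=7
i=8 t=9 v=1: → [3,11); WM=8
i=9 t=13 v=9: → [13,15); WM=12
i=10 t=8 v=4: → [3,11); WM=12
i=11 t=14 v=9: → [13,16); WM=13
i=12 t=17 v=2: → [17,19); WM=16
i=13 t=12 v=9: → [12,16); WM=16
i=14 t=17 v=7: → [17,19); WM=16
i=15 t=19 v=5: → [19,21); WM=18
i=16 t=20 v=2: → [19,22); WM=19
i=17 t=20 v=9: → [19,22); WM=19
i=18 t=21 v=9: → [19,23); WM=20
i=19 t=22 v=4: → [19,24); WM=21
i=20 t=22 v=8: → [19,24); WM=21
i=21 t=23 v=4: → [19,25); WM=22

[3,11)=6 [12,16)=1 [17,19)=2 [19,25)=5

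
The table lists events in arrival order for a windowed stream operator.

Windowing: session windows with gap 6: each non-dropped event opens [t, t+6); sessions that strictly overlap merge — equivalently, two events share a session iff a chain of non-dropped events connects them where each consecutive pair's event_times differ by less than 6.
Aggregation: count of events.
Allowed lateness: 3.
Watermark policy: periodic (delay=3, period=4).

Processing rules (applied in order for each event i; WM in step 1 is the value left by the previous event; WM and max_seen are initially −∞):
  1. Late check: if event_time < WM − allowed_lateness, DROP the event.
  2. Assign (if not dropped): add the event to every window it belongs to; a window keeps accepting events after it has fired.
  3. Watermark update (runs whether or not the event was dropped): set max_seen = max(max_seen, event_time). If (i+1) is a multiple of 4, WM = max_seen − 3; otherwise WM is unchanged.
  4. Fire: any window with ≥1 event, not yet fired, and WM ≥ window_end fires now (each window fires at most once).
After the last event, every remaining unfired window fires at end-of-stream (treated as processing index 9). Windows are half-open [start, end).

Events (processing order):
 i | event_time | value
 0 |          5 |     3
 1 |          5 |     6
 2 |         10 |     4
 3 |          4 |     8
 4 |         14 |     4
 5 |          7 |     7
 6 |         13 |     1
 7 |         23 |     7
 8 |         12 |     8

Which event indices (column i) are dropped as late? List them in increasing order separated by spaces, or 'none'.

8

i=0 t=5 v=3: → [5,11); WM=−∞
i=1 t=5 v=6: → [5,11); WM=−∞
i=2 t=10 v=4: → [5,16); WM=−∞
i=3 t=4 v=8: → [4,16); WM=7
i=4 t=14 v=4: → [4,20); WM=7
i=5 t=7 v=7: → [4,20); WM=7
i=6 t=13 v=1: → [4,20); WM=7
i=7 t=23 v=7: → [23,29); WM=20
i=8 t=12 v=8: DROP (t<20-3); WM=20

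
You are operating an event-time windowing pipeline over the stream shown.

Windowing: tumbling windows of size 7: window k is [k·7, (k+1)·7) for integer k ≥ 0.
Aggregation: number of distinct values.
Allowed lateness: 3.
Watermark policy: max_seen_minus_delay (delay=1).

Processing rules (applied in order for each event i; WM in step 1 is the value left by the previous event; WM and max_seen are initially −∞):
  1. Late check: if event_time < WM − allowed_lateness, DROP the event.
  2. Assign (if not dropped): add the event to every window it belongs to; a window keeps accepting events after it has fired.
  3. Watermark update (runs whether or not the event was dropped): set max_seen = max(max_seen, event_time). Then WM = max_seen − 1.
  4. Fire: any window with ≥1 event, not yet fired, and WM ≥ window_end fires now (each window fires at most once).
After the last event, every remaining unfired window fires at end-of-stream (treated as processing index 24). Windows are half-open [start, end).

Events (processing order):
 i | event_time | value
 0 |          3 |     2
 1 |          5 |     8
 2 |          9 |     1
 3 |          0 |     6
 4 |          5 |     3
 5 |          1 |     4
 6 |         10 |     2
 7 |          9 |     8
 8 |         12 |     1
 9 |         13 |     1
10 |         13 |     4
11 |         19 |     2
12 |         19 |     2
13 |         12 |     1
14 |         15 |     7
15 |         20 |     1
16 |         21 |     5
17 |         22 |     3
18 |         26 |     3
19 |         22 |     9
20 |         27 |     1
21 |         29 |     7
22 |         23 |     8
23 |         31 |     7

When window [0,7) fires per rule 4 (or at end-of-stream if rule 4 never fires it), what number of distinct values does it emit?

2

i=0 t=3 v=2: → [0,7); WM=2
i=1 t=5 v=8: → [0,7); WM=4
i=2 t=9 v=1: → [7,14); WM=8; [0,7) fires=2
i=3 t=0 v=6: DROP (t<8-3); WM=8
i=4 t=5 v=3: → [0,7); WM=8
i=5 t=1 v=4: DROP (t<8-3); WM=8
i=6 t=10 v=2: → [7,14); WM=9
i=7 t=9 v=8: → [7,14); WM=9
i=8 t=12 v=1: → [7,14); WM=11
i=9 t=13 v=1: → [7,14); WM=12
i=10 t=13 v=4: → [7,14); WM=12
i=11 t=19 v=2: → [14,21); WM=18; [7,14) fires=4
i=12 t=19 v=2: → [14,21); WM=18
i=13 t=12 v=1: DROP (t<18-3); WM=18
i=14 t=15 v=7: → [14,21); WM=18
i=15 t=20 v=1: → [14,21); WM=19
i=16 t=21 v=5: → [21,28); WM=20
i=17 t=22 v=3: → [21,28); WM=21; [14,21) fires=3
i=18 t=26 v=3: → [21,28); WM=25
i=19 t=22 v=9: → [21,28); WM=25
i=20 t=27 v=1: → [21,28); WM=26
i=21 t=29 v=7: → [28,35); WM=28; [21,28) fires=4
i=22 t=23 v=8: DROP (t<28-3); WM=28
i=23 t=31 v=7: → [28,35); WM=30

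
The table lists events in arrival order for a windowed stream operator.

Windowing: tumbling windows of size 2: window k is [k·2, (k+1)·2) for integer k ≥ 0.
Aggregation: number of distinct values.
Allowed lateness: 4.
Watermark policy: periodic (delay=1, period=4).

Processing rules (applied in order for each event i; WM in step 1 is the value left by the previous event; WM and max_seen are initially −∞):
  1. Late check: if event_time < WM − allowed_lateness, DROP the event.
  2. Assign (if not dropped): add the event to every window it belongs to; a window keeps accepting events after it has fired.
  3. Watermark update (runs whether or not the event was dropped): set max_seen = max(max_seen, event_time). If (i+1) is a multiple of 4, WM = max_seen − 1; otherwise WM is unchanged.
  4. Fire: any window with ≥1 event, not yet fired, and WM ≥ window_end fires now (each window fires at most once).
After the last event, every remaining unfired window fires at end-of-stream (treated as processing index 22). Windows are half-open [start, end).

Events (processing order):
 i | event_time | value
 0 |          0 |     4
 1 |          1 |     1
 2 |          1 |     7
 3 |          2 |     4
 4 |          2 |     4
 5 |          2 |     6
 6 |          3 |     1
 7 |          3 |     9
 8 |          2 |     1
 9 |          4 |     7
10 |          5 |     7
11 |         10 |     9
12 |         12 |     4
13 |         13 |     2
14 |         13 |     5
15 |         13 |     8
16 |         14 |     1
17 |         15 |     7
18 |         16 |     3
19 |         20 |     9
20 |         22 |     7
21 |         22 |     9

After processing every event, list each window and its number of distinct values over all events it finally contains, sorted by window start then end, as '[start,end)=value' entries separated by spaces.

i=0 t=0 v=4: → [0,2); WM=−∞
i=1 t=1 v=1: → [0,2); WM=−∞
i=2 t=1 v=7: → [0,2); WM=−∞
i=3 t=2 v=4: → [2,4); WM=1
i=4 t=2 v=4: → [2,4); WM=1
i=5 t=2 v=6: → [2,4); WM=1
i=6 t=3 v=1: → [2,4); WM=1
i=7 t=3 v=9: → [2,4); WM=2; [0,2) fires=3
i=8 t=2 v=1: → [2,4); WM=2
i=9 t=4 v=7: → [4,6); WM=2
i=10 t=5 v=7: → [4,6); WM=2
i=11 t=10 v=9: → [10,12); WM=9; [2,4) fires=4 [4,6) fires=1
i=12 t=12 v=4: → [12,14); WM=9
i=13 t=13 v=2: → [12,14); WM=9
i=14 t=13 v=5: → [12,14); WM=9
i=15 t=13 v=8: → [12,14); WM=12; [10,12) fires=1
i=16 t=14 v=1: → [14,16); WM=12
i=17 t=15 v=7: → [14,16); WM=12
i=18 t=16 v=3: → [16,18); WM=12
i=19 t=20 v=9: → [20,22); WM=19; [12,14) fires=4 [14,16) fires=2 [16,18) fires=1
i=20 t=22 v=7: → [22,24); WM=19
i=21 t=22 v=9: → [22,24); WM=19

[0,2)=3 [2,4)=4 [4,6)=1 [10,12)=1 [12,14)=4 [14,16)=2 [16,18)=1 [20,22)=1 [22,24)=2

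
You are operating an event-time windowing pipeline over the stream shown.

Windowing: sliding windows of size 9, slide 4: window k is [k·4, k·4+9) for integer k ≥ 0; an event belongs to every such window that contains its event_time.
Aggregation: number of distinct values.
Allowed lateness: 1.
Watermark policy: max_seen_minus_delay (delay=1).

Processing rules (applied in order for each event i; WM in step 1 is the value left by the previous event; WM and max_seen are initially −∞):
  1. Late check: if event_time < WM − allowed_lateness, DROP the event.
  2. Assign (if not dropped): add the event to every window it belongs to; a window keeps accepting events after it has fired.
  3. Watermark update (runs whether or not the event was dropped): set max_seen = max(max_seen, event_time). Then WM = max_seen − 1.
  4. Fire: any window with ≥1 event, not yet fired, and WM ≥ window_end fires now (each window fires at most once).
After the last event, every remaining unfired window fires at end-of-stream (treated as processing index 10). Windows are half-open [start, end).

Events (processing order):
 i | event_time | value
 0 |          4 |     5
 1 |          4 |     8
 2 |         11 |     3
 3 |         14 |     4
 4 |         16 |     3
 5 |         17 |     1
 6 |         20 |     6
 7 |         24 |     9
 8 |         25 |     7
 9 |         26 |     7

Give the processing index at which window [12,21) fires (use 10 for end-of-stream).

i=0 t=4 v=5: → [4,13),[0,9); WM=3
i=1 t=4 v=8: → [4,13),[0,9); WM=3
i=2 t=11 v=3: → [8,17),[4,13); WM=10; [0,9) fires=2
i=3 t=14 v=4: → [12,21),[8,17); WM=13; [4,13) fires=3
i=4 t=16 v=3: → [16,25),[12,21),[8,17); WM=15
i=5 t=17 v=1: → [16,25),[12,21); WM=16
i=6 t=20 v=6: → [20,29),[16,25),[12,21); WM=19; [8,17) fires=2
i=7 t=24 v=9: → [24,33),[20,29),[16,25); WM=23; [12,21) fires=4
i=8 t=25 v=7: → [24,33),[20,29); WM=24
i=9 t=26 v=7: → [24,33),[20,29); WM=25; [16,25) fires=4

7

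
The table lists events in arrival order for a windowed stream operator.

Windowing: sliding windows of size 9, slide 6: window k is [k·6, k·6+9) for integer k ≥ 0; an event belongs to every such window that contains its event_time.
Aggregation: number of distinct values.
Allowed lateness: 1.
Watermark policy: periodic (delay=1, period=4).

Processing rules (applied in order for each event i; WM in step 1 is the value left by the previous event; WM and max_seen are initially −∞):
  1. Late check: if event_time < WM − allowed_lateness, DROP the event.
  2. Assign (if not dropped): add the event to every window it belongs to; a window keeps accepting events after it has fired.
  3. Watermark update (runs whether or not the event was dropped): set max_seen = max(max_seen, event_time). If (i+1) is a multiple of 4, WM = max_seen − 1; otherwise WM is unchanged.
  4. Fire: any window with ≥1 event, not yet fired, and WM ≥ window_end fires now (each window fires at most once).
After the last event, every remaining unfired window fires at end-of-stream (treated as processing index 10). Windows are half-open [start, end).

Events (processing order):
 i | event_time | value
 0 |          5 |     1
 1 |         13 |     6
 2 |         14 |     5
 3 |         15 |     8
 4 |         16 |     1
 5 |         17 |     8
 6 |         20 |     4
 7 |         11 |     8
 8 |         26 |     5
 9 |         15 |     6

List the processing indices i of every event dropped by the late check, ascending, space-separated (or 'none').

7 9

i=0 t=5 v=1: → [0,9); WM=−∞
i=1 t=13 v=6: → [12,21),[6,15); WM=−∞
i=2 t=14 v=5: → [12,21),[6,15); WM=−∞
i=3 t=15 v=8: → [12,21); WM=14; [0,9) fires=1
i=4 t=16 v=1: → [12,21); WM=14
i=5 t=17 v=8: → [12,21); WM=14
i=6 t=20 v=4: → [18,27),[12,21); WM=14
i=7 t=11 v=8: DROP (t<14-1); WM=19; [6,15) fires=2
i=8 t=26 v=5: → [24,33),[18,27); WM=19
i=9 t=15 v=6: DROP (t<19-1); WM=19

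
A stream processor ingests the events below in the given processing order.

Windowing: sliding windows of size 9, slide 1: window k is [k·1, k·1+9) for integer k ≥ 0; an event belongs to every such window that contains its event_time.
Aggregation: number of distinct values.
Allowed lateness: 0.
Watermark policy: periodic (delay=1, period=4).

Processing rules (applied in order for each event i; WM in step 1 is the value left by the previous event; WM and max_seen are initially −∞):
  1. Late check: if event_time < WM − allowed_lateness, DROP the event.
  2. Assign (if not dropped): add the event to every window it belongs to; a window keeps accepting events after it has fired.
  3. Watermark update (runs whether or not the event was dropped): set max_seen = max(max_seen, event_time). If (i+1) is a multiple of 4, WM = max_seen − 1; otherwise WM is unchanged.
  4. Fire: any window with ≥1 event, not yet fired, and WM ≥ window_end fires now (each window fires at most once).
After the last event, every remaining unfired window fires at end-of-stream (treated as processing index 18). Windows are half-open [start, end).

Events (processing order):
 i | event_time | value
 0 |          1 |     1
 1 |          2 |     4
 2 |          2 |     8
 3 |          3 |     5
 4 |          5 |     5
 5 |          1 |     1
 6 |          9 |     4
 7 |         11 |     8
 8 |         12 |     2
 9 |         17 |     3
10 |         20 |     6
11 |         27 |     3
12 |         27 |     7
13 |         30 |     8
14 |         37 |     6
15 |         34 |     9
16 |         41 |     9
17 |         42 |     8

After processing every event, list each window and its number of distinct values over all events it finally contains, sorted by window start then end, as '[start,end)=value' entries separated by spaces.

[0,9)=4 [1,10)=4 [2,11)=3 [3,12)=3 [4,13)=4 [5,14)=4 [6,15)=3 [7,16)=3 [8,17)=3 [9,18)=4 [10,19)=3 [11,20)=3 [12,21)=3 [13,22)=2 [14,23)=2 [15,24)=2 [16,25)=2 [17,26)=2 [18,27)=1 [19,28)=3 [20,29)=3 [21,30)=2 [22,31)=3 [23,32)=3 [24,33)=3 [25,34)=3 [26,35)=4 [27,36)=4 [28,37)=2 [29,38)=3 [30,39)=3 [31,40)=2 [32,41)=2 [33,42)=2 [34,43)=3 [35,44)=3 [36,45)=3 [37,46)=3 [38,47)=2 [39,48)=2 [40,49)=2 [41,50)=2 [42,51)=1

i=0 t=1 v=1: → [1,10),[0,9); WM=−∞
i=1 t=2 v=4: → [2,11),[1,10),[0,9); WM=−∞
i=2 t=2 v=8: → [2,11),[1,10),[0,9); WM=−∞
i=3 t=3 v=5: → [3,12),[2,11),[1,10),[0,9); WM=2
i=4 t=5 v=5: → [5,14),[4,13),[3,12),[2,11),[1,10),[0,9); WM=2
i=5 t=1 v=1: DROP (t<2-0); WM=2
i=6 t=9 v=4: → [9,18),[8,17),[7,16),[6,15),[5,14),[4,13),[3,12),[2,11),[1,10); WM=2
i=7 t=11 v=8: → [11,20),[10,19),[9,18),[8,17),[7,16),[6,15),[5,14),[4,13),[3,12); WM=10; [0,9) fires=4 [1,10) fires=4
i=8 t=12 v=2: → [12,21),[11,20),[10,19),[9,18),[8,17),[7,16),[6,15),[5,14),[4,13); WM=10
i=9 t=17 v=3: → [17,26),[16,25),[15,24),[14,23),[13,22),[12,21),[11,20),[10,19),[9,18); WM=10
i=10 t=20 v=6: → [20,29),[19,28),[18,27),[17,26),[16,25),[15,24),[14,23),[13,22),[12,21); WM=10
i=11 t=27 v=3: → [27,36),[26,35),[25,34),[24,33),[23,32),[22,31),[21,30),[20,29),[19,28); WM=26; [2,11) fires=3 [3,12) fires=3 [4,13) fires=4 [5,14) fires=4 [6,15) fires=3 [7,16) fires=3 [8,17) fires=3 [9,18) fires=4 [10,19) fires=3 [11,20) fires=3 [12,21) fires=3 [13,22) fires=2 [14,23) fires=2 [15,24) fires=2 [16,25) fires=2 [17,26) fires=2
i=12 t=27 v=7: → [27,36),[26,35),[25,34),[24,33),[23,32),[22,31),[21,30),[20,29),[19,28); WM=26
i=13 t=30 v=8: → [30,39),[29,38),[28,37),[27,36),[26,35),[25,34),[24,33),[23,32),[22,31); WM=26
i=14 t=37 v=6: → [37,46),[36,45),[35,44),[34,43),[33,42),[32,41),[31,40),[30,39),[29,38); WM=26
i=15 t=34 v=9: → [34,43),[33,42),[32,41),[31,40),[30,39),[29,38),[28,37),[27,36),[26,35); WM=36; [18,27) fires=1 [19,28) fires=3 [20,29) fires=3 [21,30) fires=2 [22,31) fires=3 [23,32) fires=3 [24,33) fires=3 [25,34) fires=3 [26,35) fires=4 [27,36) fires=4
i=16 t=41 v=9: → [41,50),[40,49),[39,48),[38,47),[37,46),[36,45),[35,44),[34,43),[33,42); WM=36
i=17 t=42 v=8: → [42,51),[41,50),[40,49),[39,48),[38,47),[37,46),[36,45),[35,44),[34,43); WM=36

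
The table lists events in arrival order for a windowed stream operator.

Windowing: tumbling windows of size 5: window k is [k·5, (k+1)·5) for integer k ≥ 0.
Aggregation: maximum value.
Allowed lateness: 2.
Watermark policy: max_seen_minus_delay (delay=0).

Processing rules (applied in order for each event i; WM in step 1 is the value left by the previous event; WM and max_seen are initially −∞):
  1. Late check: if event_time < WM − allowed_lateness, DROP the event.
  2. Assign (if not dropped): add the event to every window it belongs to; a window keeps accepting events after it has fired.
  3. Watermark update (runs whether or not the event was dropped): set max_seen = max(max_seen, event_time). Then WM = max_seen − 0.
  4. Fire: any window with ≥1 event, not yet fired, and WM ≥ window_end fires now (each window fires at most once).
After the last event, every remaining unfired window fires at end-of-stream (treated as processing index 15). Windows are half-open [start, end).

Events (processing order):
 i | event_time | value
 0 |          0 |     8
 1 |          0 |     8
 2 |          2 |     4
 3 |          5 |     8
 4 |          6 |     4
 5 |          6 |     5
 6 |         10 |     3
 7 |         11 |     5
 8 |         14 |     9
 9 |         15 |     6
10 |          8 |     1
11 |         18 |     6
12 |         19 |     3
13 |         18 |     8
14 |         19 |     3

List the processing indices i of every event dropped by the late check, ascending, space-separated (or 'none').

i=0 t=0 v=8: → [0,5); WM=0
i=1 t=0 v=8: → [0,5); WM=0
i=2 t=2 v=4: → [0,5); WM=2
i=3 t=5 v=8: → [5,10); WM=5; [0,5) fires=8
i=4 t=6 v=4: → [5,10); WM=6
i=5 t=6 v=5: → [5,10); WM=6
i=6 t=10 v=3: → [10,15); WM=10; [5,10) fires=8
i=7 t=11 v=5: → [10,15); WM=11
i=8 t=14 v=9: → [10,15); WM=14
i=9 t=15 v=6: → [15,20); WM=15; [10,15) fires=9
i=10 t=8 v=1: DROP (t<15-2); WM=15
i=11 t=18 v=6: → [15,20); WM=18
i=12 t=19 v=3: → [15,20); WM=19
i=13 t=18 v=8: → [15,20); WM=19
i=14 t=19 v=3: → [15,20); WM=19

10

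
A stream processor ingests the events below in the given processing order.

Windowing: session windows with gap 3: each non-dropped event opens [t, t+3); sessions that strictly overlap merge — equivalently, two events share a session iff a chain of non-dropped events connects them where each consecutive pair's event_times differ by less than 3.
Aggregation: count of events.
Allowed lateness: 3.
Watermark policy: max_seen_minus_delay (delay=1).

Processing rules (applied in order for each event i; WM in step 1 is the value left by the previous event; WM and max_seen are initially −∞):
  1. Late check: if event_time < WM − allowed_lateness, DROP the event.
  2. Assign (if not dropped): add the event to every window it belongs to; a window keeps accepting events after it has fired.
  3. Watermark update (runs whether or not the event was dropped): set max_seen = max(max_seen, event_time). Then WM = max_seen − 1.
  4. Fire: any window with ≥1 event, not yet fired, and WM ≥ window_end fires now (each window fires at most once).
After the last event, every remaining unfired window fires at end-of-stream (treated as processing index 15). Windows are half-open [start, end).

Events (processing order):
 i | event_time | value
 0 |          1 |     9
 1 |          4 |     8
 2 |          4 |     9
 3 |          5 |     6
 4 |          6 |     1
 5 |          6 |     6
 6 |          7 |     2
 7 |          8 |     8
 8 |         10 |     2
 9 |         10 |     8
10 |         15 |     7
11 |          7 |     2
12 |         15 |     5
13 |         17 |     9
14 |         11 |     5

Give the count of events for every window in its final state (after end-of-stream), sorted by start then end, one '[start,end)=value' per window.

[1,4)=1 [4,13)=9 [15,20)=3

i=0 t=1 v=9: → [1,4); WM=0
i=1 t=4 v=8: → [4,7); WM=3
i=2 t=4 v=9: → [4,7); WM=3
i=3 t=5 v=6: → [4,8); WM=4
i=4 t=6 v=1: → [4,9); WM=5
i=5 t=6 v=6: → [4,9); WM=5
i=6 t=7 v=2: → [4,10); WM=6
i=7 t=8 v=8: → [4,11); WM=7
i=8 t=10 v=2: → [4,13); WM=9
i=9 t=10 v=8: → [4,13); WM=9
i=10 t=15 v=7: → [15,18); WM=14
i=11 t=7 v=2: DROP (t<14-3); WM=14
i=12 t=15 v=5: → [15,18); WM=14
i=13 t=17 v=9: → [15,20); WM=16
i=14 t=11 v=5: DROP (t<16-3); WM=16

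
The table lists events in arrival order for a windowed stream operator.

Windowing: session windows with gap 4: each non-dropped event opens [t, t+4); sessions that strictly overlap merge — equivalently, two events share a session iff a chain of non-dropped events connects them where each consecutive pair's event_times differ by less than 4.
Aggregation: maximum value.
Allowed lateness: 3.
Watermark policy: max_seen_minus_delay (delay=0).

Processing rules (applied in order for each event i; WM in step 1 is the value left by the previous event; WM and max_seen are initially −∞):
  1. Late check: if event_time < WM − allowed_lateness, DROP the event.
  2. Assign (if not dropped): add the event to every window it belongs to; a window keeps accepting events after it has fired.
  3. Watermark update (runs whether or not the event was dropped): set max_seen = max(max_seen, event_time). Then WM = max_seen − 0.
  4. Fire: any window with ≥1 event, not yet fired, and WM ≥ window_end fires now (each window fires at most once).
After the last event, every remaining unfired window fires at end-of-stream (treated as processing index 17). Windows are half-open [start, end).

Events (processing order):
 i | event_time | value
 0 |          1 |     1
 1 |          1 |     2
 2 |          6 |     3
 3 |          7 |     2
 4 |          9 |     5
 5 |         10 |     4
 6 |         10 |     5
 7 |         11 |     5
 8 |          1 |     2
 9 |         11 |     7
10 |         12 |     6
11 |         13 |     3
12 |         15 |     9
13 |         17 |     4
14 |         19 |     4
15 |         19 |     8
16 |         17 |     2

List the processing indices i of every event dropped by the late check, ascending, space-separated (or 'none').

i=0 t=1 v=1: → [1,5); WM=1
i=1 t=1 v=2: → [1,5); WM=1
i=2 t=6 v=3: → [6,10); WM=6
i=3 t=7 v=2: → [6,11); WM=7
i=4 t=9 v=5: → [6,13); WM=9
i=5 t=10 v=4: → [6,14); WM=10
i=6 t=10 v=5: → [6,14); WM=10
i=7 t=11 v=5: → [6,15); WM=11
i=8 t=1 v=2: DROP (t<11-3); WM=11
i=9 t=11 v=7: → [6,15); WM=11
i=10 t=12 v=6: → [6,16); WM=12
i=11 t=13 v=3: → [6,17); WM=13
i=12 t=15 v=9: → [6,19); WM=15
i=13 t=17 v=4: → [6,21); WM=17
i=14 t=19 v=4: → [6,23); WM=19
i=15 t=19 v=8: → [6,23); WM=19
i=16 t=17 v=2: → [6,23); WM=19

8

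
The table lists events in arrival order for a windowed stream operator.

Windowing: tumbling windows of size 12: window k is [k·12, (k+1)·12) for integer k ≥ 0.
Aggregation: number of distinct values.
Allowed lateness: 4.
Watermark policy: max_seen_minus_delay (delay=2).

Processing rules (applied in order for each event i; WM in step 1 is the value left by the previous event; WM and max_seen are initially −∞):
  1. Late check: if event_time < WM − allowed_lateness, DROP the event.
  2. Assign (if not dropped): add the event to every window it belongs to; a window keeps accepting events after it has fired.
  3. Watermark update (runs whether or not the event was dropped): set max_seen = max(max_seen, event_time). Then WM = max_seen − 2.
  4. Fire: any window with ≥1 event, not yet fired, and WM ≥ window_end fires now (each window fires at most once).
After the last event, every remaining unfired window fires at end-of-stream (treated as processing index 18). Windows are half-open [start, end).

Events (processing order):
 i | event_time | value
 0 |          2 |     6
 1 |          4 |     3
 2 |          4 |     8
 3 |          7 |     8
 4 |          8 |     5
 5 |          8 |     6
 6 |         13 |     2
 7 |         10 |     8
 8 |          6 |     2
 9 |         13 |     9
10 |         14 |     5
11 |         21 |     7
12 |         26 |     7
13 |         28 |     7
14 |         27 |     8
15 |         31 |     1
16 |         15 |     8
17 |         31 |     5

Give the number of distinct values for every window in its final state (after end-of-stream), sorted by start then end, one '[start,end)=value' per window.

i=0 t=2 v=6: → [0,12); WM=0
i=1 t=4 v=3: → [0,12); WM=2
i=2 t=4 v=8: → [0,12); WM=2
i=3 t=7 v=8: → [0,12); WM=5
i=4 t=8 v=5: → [0,12); WM=6
i=5 t=8 v=6: → [0,12); WM=6
i=6 t=13 v=2: → [12,24); WM=11
i=7 t=10 v=8: → [0,12); WM=11
i=8 t=6 v=2: DROP (t<11-4); WM=11
i=9 t=13 v=9: → [12,24); WM=11
i=10 t=14 v=5: → [12,24); WM=12; [0,12) fires=4
i=11 t=21 v=7: → [12,24); WM=19
i=12 t=26 v=7: → [24,36); WM=24; [12,24) fires=4
i=13 t=28 v=7: → [24,36); WM=26
i=14 t=27 v=8: → [24,36); WM=26
i=15 t=31 v=1: → [24,36); WM=29
i=16 t=15 v=8: DROP (t<29-4); WM=29
i=17 t=31 v=5: → [24,36); WM=29

[0,12)=4 [12,24)=4 [24,36)=4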